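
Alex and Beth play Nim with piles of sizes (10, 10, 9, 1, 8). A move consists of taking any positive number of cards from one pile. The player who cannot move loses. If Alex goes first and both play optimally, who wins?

Bitwise XOR of the heap sizes:
  1010  (10)
  1010  (10)
  1001  (9)
  0001  (1)
  1000  (8)
  ----
  0000  (0)
The nim-sum is 0, so this is a P-position: the player to move is in a losing position under optimal play; Alex is about to move from it and so loses — Beth wins.

Beth wins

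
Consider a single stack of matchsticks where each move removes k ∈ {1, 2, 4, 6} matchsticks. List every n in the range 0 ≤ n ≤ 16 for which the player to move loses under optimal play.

0, 3, 8, 11, 16

Compute g(0), g(1), … for moves {1, 2, 4, 6}:
k:     0  1  2  3  4  5  6  7  8  9 10 11 12 13 14 15 16
g(k):  0  1  2  0  1  2  3  4  0  1  2  0  1  2  3  4  0
The P-positions (g = 0) in 0..16 are 0, 3, 8, 11, 16.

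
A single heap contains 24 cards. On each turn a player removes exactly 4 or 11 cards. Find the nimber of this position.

Grundy values for subtraction set {4, 11}:
k:     0  1  2  3  4  5  6  7  8  9 10 11 12 13 14 15 16 17 18 19 20 21 22 23 24
g(k):  0  0  0  0  1  1  1  1  0  0  0  2  1  1  1  0  0  0  0  1  1  1  1  0  0
So g(24) = 0.

0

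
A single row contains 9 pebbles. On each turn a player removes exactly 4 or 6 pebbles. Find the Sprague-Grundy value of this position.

Grundy values for subtraction set {4, 6}:
g(0) = mex{} = 0
g(1) = mex{} = 0
g(2) = mex{} = 0
g(3) = mex{} = 0
g(4) = mex{0} = 1
g(5) = mex{0} = 1
g(6) = mex{0} = 1
g(7) = mex{0} = 1
g(8) = mex{0,1} = 2
g(9) = mex{0,1} = 2
So g(9) = 2.

2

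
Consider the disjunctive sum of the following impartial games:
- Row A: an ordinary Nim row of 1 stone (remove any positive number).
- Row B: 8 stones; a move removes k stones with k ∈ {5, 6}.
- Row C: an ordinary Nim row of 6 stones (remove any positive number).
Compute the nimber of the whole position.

Row A is a plain Nim row of size 1, so its Grundy value is 1.
Build the Grundy sequence for row B with g(k) = mex{g(k−s) : s ∈ {5, 6}, s ≤ k}:
g(0) = mex{} = 0
g(1) = mex{} = 0
g(2) = mex{} = 0
g(3) = mex{} = 0
g(4) = mex{} = 0
g(5) = mex{0} = 1
g(6) = mex{0} = 1
g(7) = mex{0} = 1
g(8) = mex{0} = 1
So g(8) = 1.
Row C is a plain Nim row of size 6, so its Grundy value is 6.
By the Sprague-Grundy theorem, the Grundy value of a sum of independent games is the XOR of the component values.
Combined value = 1 ⊕ 1 ⊕ 6 = 6.

6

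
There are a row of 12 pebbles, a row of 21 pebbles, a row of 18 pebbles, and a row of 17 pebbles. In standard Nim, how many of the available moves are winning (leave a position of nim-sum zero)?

Write each in binary and XOR column by column:
  01100  (12)
  10101  (21)
  10010  (18)
  10001  (17)
  -----
  11010  (26)
The overall nim-sum is X = 26. A row of size p has a winning move iff p XOR X < p (reduce it to p XOR X).
  12: 12 XOR 26 = 22 ≥ 12 — no move.
  21: 21 XOR 26 = 15 < 21 — winning move (to 15).
  18: 18 XOR 26 = 8 < 18 — winning move (to 8).
  17: 17 XOR 26 = 11 < 17 — winning move (to 11).
That gives 3 winning moves.

3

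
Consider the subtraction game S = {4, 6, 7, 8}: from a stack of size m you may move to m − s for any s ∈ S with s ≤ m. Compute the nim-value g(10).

Build the Grundy sequence with g(k) = mex{g(k−s) : s ∈ {4, 6, 7, 8}, s ≤ k}:
g(0) = mex{} = 0
g(1) = mex{} = 0
g(2) = mex{} = 0
g(3) = mex{} = 0
g(4) = mex{0} = 1
g(5) = mex{0} = 1
g(6) = mex{0} = 1
g(7) = mex{0} = 1
g(8) = mex{0,1} = 2
g(9) = mex{0,1} = 2
g(10) = mex{0,1} = 2
So g(10) = 2.

2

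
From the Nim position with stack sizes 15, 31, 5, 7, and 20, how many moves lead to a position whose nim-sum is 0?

Nim-sum: 15 XOR 31 XOR 5 XOR 7 XOR 20 = 6.
The overall nim-sum is X = 6. A stack of size p has a winning move iff p XOR X < p (reduce it to p XOR X).
  15: 15 XOR 6 = 9 < 15 — winning move (to 9).
  31: 31 XOR 6 = 25 < 31 — winning move (to 25).
  5: 5 XOR 6 = 3 < 5 — winning move (to 3).
  7: 7 XOR 6 = 1 < 7 — winning move (to 1).
  20: 20 XOR 6 = 18 < 20 — winning move (to 18).
That gives 5 winning moves.

5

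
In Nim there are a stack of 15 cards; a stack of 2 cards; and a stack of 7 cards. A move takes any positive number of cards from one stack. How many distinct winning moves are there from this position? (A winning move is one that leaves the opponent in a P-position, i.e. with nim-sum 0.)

Compute the nim-sum pairwise:
15 XOR 2 = 13
13 XOR 7 = 10
The overall nim-sum is X = 10. A stack of size p has a winning move iff p XOR X < p (reduce it to p XOR X).
  15: 15 XOR 10 = 5 < 15 — winning move (to 5).
  2: 2 XOR 10 = 8 ≥ 2 — no move.
  7: 7 XOR 10 = 13 ≥ 7 — no move.
That gives 1 winning move.

1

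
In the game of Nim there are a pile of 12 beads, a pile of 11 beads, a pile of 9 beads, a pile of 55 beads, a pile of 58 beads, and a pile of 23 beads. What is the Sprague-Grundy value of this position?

Nim-sum: 12 ⊕ 11 ⊕ 9 ⊕ 55 ⊕ 58 ⊕ 23 = 20.

20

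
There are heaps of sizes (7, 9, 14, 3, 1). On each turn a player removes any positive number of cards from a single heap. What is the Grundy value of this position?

Compute the nim-sum pairwise:
7 ⊕ 9 = 14
14 ⊕ 14 = 0
0 ⊕ 3 = 3
3 ⊕ 1 = 2

2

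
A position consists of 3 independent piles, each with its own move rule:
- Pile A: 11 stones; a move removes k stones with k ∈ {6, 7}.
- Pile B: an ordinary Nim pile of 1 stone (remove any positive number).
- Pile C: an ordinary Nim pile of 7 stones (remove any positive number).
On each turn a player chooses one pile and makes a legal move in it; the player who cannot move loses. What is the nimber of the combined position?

7

Grundy values for pile A (subtraction set {6, 7}):
g(0) = mex{} = 0
g(1) = mex{} = 0
g(2) = mex{} = 0
g(3) = mex{} = 0
g(4) = mex{} = 0
g(5) = mex{} = 0
g(6) = mex{0} = 1
g(7) = mex{0} = 1
g(8) = mex{0} = 1
g(9) = mex{0} = 1
g(10) = mex{0} = 1
g(11) = mex{0} = 1
So g(11) = 1.
Pile B is a plain Nim pile of size 1, so its Grundy value is 1.
Pile C is a plain Nim pile of size 7, so its Grundy value is 7.
By the Sprague-Grundy theorem, the Grundy value of a sum of independent games is the XOR of the component values.
Combined value = 1 XOR 1 XOR 7 = 7.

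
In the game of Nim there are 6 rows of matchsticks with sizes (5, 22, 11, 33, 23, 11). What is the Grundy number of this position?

Nim-sum: 5 ^ 22 ^ 11 ^ 33 ^ 23 ^ 11 = 37.

37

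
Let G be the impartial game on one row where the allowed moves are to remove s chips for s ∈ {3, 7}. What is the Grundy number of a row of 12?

0

Compute g(0), g(1), … for moves {3, 7}:
k:     0  1  2  3  4  5  6  7  8  9 10 11 12
g(k):  0  0  0  1  1  1  0  2  2  1  0  0  0
So g(12) = 0.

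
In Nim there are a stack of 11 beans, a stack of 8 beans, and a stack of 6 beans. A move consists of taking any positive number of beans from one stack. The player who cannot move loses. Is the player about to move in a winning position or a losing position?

Winning position

Compute the nim-sum pairwise:
11 ^ 8 = 3
3 ^ 6 = 5
The nim-sum is 5 ≠ 0, so this is an N-position: the player to move can win.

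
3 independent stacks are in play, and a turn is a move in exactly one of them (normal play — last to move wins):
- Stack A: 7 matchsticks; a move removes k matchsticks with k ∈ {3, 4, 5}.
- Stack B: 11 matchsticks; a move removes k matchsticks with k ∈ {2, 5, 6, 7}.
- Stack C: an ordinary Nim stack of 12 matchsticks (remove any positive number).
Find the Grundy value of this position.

13

Build the Grundy sequence for stack A with g(k) = mex{g(k−s) : s ∈ {3, 4, 5}, s ≤ k}:
g(0) = mex{} = 0
g(1) = mex{} = 0
g(2) = mex{} = 0
g(3) = mex{0} = 1
g(4) = mex{0} = 1
g(5) = mex{0} = 1
g(6) = mex{0,1} = 2
g(7) = mex{0,1} = 2
So g(7) = 2.
For stack B, compute g(0), g(1), … with moves {2, 5, 6, 7}:
g(0) = mex{} = 0
g(1) = mex{} = 0
g(2) = mex{0} = 1
g(3) = mex{0} = 1
g(4) = mex{1} = 0
g(5) = mex{0,1} = 2
g(6) = mex{0} = 1
g(7) = mex{0,1,2} = 3
g(8) = mex{0,1} = 2
g(9) = mex{0,1,3} = 2
g(10) = mex{0,1,2} = 3
g(11) = mex{0,1,2} = 3
So g(11) = 3.
Stack C is a plain Nim stack of size 12, so its Grundy value is 12.
The value of a disjunctive sum is the nim-sum of the parts.
Combined value = 2 XOR 3 XOR 12 = 13.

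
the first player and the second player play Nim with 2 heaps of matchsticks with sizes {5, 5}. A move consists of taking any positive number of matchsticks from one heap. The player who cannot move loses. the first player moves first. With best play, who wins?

the second player wins

In binary:
  101  (5)
  101  (5)
  ---
  000  (0)
The nim-sum is 0, so this is a P-position: the player to move is in a losing position under optimal play; the first player is about to move from it and so loses — the second player wins.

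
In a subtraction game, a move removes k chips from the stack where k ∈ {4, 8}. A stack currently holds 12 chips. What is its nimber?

0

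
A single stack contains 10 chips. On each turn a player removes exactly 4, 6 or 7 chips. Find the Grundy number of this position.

Grundy values for subtraction set {4, 6, 7}:
g(0) = mex{} = 0
g(1) = mex{} = 0
g(2) = mex{} = 0
g(3) = mex{} = 0
g(4) = mex{0} = 1
g(5) = mex{0} = 1
g(6) = mex{0} = 1
g(7) = mex{0} = 1
g(8) = mex{0,1} = 2
g(9) = mex{0,1} = 2
g(10) = mex{0,1} = 2
So g(10) = 2.

2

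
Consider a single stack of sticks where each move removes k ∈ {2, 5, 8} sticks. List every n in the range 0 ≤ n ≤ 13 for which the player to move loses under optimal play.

0, 1, 4, 7, 10, 11

Compute g(0), g(1), … for moves {2, 5, 8}:
g(0) = mex{} = 0
g(1) = mex{} = 0
g(2) = mex{0} = 1
g(3) = mex{0} = 1
g(4) = mex{1} = 0
g(5) = mex{0,1} = 2
g(6) = mex{0} = 1
g(7) = mex{1,2} = 0
g(8) = mex{0,1} = 2
g(9) = mex{0} = 1
g(10) = mex{1,2} = 0
g(11) = mex{1} = 0
g(12) = mex{0} = 1
g(13) = mex{0,2} = 1
The P-positions (g = 0) in 0..13 are 0, 1, 4, 7, 10, 11.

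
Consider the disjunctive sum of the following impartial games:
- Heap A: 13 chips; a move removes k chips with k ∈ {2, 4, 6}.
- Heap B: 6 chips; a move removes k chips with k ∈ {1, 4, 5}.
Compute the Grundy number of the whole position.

Grundy values for heap A (subtraction set {2, 4, 6}):
k:     0  1  2  3  4  5  6  7  8  9 10 11 12 13
g(k):  0  0  1  1  2  2  3  3  0  0  1  1  2  2
So g(13) = 2.
Build the Grundy sequence for heap B with g(k) = mex{g(k−s) : s ∈ {1, 4, 5}, s ≤ k}:
g(0) = mex{} = 0
g(1) = mex{0} = 1
g(2) = mex{1} = 0
g(3) = mex{0} = 1
g(4) = mex{0,1} = 2
g(5) = mex{0,1,2} = 3
g(6) = mex{0,1,3} = 2
So g(6) = 2.
By the Sprague-Grundy theorem, the Grundy value of a sum of independent games is the XOR of the component values.
Combined value = 2 XOR 2 = 0.

0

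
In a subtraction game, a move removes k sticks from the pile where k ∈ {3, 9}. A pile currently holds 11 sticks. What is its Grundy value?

Build the Grundy sequence with g(k) = mex{g(k−s) : s ∈ {3, 9}, s ≤ k}:
g(0) = mex{} = 0
g(1) = mex{} = 0
g(2) = mex{} = 0
g(3) = mex{0} = 1
g(4) = mex{0} = 1
g(5) = mex{0} = 1
g(6) = mex{1} = 0
g(7) = mex{1} = 0
g(8) = mex{1} = 0
g(9) = mex{0} = 1
g(10) = mex{0} = 1
g(11) = mex{0} = 1
So g(11) = 1.

1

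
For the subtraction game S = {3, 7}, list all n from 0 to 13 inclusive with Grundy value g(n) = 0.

Grundy values for subtraction set {3, 7}:
k:     0  1  2  3  4  5  6  7  8  9 10 11 12 13
g(k):  0  0  0  1  1  1  0  2  2  1  0  0  0  1
The P-positions (g = 0) in 0..13 are 0, 1, 2, 6, 10, 11, 12.

0, 1, 2, 6, 10, 11, 12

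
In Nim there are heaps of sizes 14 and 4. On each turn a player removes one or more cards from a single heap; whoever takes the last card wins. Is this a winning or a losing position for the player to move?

Winning position

Compute the nim-sum pairwise:
14 ^ 4 = 10
The nim-sum is 10 ≠ 0, so this is an N-position: the player to move can win.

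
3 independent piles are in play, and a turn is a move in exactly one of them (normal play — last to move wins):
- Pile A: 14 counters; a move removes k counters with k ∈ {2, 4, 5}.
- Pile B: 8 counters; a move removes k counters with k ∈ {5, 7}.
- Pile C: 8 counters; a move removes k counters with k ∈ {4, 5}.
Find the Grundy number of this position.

3

Grundy values for pile A (subtraction set {2, 4, 5}):
g(0) = mex{} = 0
g(1) = mex{} = 0
g(2) = mex{0} = 1
g(3) = mex{0} = 1
g(4) = mex{0,1} = 2
g(5) = mex{0,1} = 2
g(6) = mex{0,1,2} = 3
g(7) = mex{1,2} = 0
g(8) = mex{1,2,3} = 0
g(9) = mex{0,2} = 1
g(10) = mex{0,2,3} = 1
g(11) = mex{0,1,3} = 2
g(12) = mex{0,1} = 2
g(13) = mex{0,1,2} = 3
g(14) = mex{1,2} = 0
So g(14) = 0.
Build the Grundy sequence for pile B with g(k) = mex{g(k−s) : s ∈ {5, 7}, s ≤ k}:
g(0) = mex{} = 0
g(1) = mex{} = 0
g(2) = mex{} = 0
g(3) = mex{} = 0
g(4) = mex{} = 0
g(5) = mex{0} = 1
g(6) = mex{0} = 1
g(7) = mex{0} = 1
g(8) = mex{0} = 1
So g(8) = 1.
Build the Grundy sequence for pile C with g(k) = mex{g(k−s) : s ∈ {4, 5}, s ≤ k}:
k:     0  1  2  3  4  5  6  7  8
g(k):  0  0  0  0  1  1  1  1  2
So g(8) = 2.
By the Sprague-Grundy theorem, the Grundy value of a sum of independent games is the XOR of the component values.
Combined value = 0 XOR 1 XOR 2 = 3.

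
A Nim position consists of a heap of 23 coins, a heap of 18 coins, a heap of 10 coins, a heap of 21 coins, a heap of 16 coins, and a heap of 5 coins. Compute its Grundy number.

15

Compute the nim-sum pairwise:
23 ⊕ 18 = 5
5 ⊕ 10 = 15
15 ⊕ 21 = 26
26 ⊕ 16 = 10
10 ⊕ 5 = 15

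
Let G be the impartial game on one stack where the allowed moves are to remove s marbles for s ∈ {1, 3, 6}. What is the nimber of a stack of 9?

Compute g(0), g(1), … for moves {1, 3, 6}:
g(0) = mex{} = 0
g(1) = mex{0} = 1
g(2) = mex{1} = 0
g(3) = mex{0} = 1
g(4) = mex{1} = 0
g(5) = mex{0} = 1
g(6) = mex{0,1} = 2
g(7) = mex{0,1,2} = 3
g(8) = mex{0,1,3} = 2
g(9) = mex{1,2} = 0
So g(9) = 0.

0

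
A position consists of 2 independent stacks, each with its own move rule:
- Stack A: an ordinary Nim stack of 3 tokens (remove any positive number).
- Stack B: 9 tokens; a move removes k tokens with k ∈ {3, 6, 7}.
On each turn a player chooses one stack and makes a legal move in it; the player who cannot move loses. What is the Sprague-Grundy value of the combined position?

Stack A is a plain Nim stack of size 3, so its Grundy value is 3.
For stack B, compute g(0), g(1), … with moves {3, 6, 7}:
g(0) = mex{} = 0
g(1) = mex{} = 0
g(2) = mex{} = 0
g(3) = mex{0} = 1
g(4) = mex{0} = 1
g(5) = mex{0} = 1
g(6) = mex{0,1} = 2
g(7) = mex{0,1} = 2
g(8) = mex{0,1} = 2
g(9) = mex{0,1,2} = 3
So g(9) = 3.
By the Sprague-Grundy theorem, the Grundy value of a sum of independent games is the XOR of the component values.
Combined value = 3 ⊕ 3 = 0.

0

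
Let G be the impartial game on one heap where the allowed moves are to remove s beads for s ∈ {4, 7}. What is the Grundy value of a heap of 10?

2

Grundy values for subtraction set {4, 7}:
k:     0  1  2  3  4  5  6  7  8  9 10
g(k):  0  0  0  0  1  1  1  1  2  2  2
So g(10) = 2.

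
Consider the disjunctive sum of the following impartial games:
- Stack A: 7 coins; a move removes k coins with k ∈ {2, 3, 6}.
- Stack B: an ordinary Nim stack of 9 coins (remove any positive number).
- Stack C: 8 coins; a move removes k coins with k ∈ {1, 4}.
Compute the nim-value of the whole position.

For stack A, compute g(0), g(1), … with moves {2, 3, 6}:
k:     0  1  2  3  4  5  6  7
g(k):  0  0  1  1  2  0  3  1
So g(7) = 1.
Stack B is a plain Nim stack of size 9, so its Grundy value is 9.
For stack C, compute g(0), g(1), … with moves {1, 4}:
k:     0  1  2  3  4  5  6  7  8
g(k):  0  1  0  1  2  0  1  0  1
So g(8) = 1.
The value of a disjunctive sum is the nim-sum of the parts.
Combined value = 1 XOR 9 XOR 1 = 9.

9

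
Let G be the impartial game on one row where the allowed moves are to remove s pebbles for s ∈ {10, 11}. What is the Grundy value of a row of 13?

Build the Grundy sequence with g(k) = mex{g(k−s) : s ∈ {10, 11}, s ≤ k}:
g(0) = mex{} = 0
g(1) = mex{} = 0
g(2) = mex{} = 0
g(3) = mex{} = 0
g(4) = mex{} = 0
g(5) = mex{} = 0
g(6) = mex{} = 0
g(7) = mex{} = 0
g(8) = mex{} = 0
g(9) = mex{} = 0
g(10) = mex{0} = 1
g(11) = mex{0} = 1
g(12) = mex{0} = 1
g(13) = mex{0} = 1
So g(13) = 1.

1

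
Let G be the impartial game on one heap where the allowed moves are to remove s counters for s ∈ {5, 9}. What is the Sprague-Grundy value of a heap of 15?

Compute g(0), g(1), … for moves {5, 9}:
k:     0  1  2  3  4  5  6  7  8  9 10 11 12 13 14 15
g(k):  0  0  0  0  0  1  1  1  1  1  2  2  2  2  0  0
So g(15) = 0.

0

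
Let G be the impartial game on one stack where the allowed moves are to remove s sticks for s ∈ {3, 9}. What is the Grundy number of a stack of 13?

0

Compute g(0), g(1), … for moves {3, 9}:
k:     0  1  2  3  4  5  6  7  8  9 10 11 12 13
g(k):  0  0  0  1  1  1  0  0  0  1  1  1  0  0
So g(13) = 0.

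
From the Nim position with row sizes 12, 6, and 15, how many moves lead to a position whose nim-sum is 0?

3

Compute the nim-sum pairwise:
12 XOR 6 = 10
10 XOR 15 = 5
The overall nim-sum is X = 5. A row of size p has a winning move iff p XOR X < p (reduce it to p XOR X).
  12: 12 XOR 5 = 9 < 12 — winning move (to 9).
  6: 6 XOR 5 = 3 < 6 — winning move (to 3).
  15: 15 XOR 5 = 10 < 15 — winning move (to 10).
That gives 3 winning moves.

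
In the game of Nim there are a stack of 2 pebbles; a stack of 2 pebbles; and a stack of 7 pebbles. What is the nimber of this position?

Nim-sum: 2 XOR 2 XOR 7 = 7.

7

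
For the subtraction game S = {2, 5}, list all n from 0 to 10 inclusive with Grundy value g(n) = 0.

0, 1, 4, 7, 8

Build the Grundy sequence with g(k) = mex{g(k−s) : s ∈ {2, 5}, s ≤ k}:
g(0) = mex{} = 0
g(1) = mex{} = 0
g(2) = mex{0} = 1
g(3) = mex{0} = 1
g(4) = mex{1} = 0
g(5) = mex{0,1} = 2
g(6) = mex{0} = 1
g(7) = mex{1,2} = 0
g(8) = mex{1} = 0
g(9) = mex{0} = 1
g(10) = mex{0,2} = 1
The P-positions (g = 0) in 0..10 are 0, 1, 4, 7, 8.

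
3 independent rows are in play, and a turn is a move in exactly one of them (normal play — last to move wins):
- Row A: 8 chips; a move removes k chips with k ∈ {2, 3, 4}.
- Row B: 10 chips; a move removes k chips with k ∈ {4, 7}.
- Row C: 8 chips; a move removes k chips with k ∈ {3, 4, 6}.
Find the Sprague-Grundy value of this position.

Grundy values for row A (subtraction set {2, 3, 4}):
g(0) = mex{} = 0
g(1) = mex{} = 0
g(2) = mex{0} = 1
g(3) = mex{0} = 1
g(4) = mex{0,1} = 2
g(5) = mex{0,1} = 2
g(6) = mex{1,2} = 0
g(7) = mex{1,2} = 0
g(8) = mex{0,2} = 1
So g(8) = 1.
Build the Grundy sequence for row B with g(k) = mex{g(k−s) : s ∈ {4, 7}, s ≤ k}:
g(0) = mex{} = 0
g(1) = mex{} = 0
g(2) = mex{} = 0
g(3) = mex{} = 0
g(4) = mex{0} = 1
g(5) = mex{0} = 1
g(6) = mex{0} = 1
g(7) = mex{0} = 1
g(8) = mex{0,1} = 2
g(9) = mex{0,1} = 2
g(10) = mex{0,1} = 2
So g(10) = 2.
Build the Grundy sequence for row C with g(k) = mex{g(k−s) : s ∈ {3, 4, 6}, s ≤ k}:
g(0) = mex{} = 0
g(1) = mex{} = 0
g(2) = mex{} = 0
g(3) = mex{0} = 1
g(4) = mex{0} = 1
g(5) = mex{0} = 1
g(6) = mex{0,1} = 2
g(7) = mex{0,1} = 2
g(8) = mex{0,1} = 2
So g(8) = 2.
The value of a disjunctive sum is the nim-sum of the parts.
Combined value = 1 ⊕ 2 ⊕ 2 = 1.

1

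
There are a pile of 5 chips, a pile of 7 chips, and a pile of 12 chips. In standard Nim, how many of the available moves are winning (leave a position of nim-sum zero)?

Nim-sum: 5 ⊕ 7 ⊕ 12 = 14.
The overall nim-sum is X = 14. A pile of size p has a winning move iff p XOR X < p (reduce it to p XOR X).
  5: 5 XOR 14 = 11 ≥ 5 — no move.
  7: 7 XOR 14 = 9 ≥ 7 — no move.
  12: 12 XOR 14 = 2 < 12 — winning move (to 2).
That gives 1 winning move.

1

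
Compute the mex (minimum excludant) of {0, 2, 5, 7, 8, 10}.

1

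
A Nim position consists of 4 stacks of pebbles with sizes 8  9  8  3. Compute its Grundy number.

Compute the nim-sum pairwise:
8 XOR 9 = 1
1 XOR 8 = 9
9 XOR 3 = 10

10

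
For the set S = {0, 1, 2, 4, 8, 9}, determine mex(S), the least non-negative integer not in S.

The values 0, 1, 2 are all present; 3 is the first non-negative integer missing from the set.

3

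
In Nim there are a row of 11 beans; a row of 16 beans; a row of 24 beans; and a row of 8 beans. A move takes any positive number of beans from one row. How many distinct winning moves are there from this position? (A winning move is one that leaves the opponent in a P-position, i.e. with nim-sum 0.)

3

In binary:
  01011  (11)
  10000  (16)
  11000  (24)
  01000  (8)
  -----
  01011  (11)
The overall nim-sum is X = 11. A row of size p has a winning move iff p XOR X < p (reduce it to p XOR X).
  11: 11 XOR 11 = 0 < 11 — winning move (to 0).
  16: 16 XOR 11 = 27 ≥ 16 — no move.
  24: 24 XOR 11 = 19 < 24 — winning move (to 19).
  8: 8 XOR 11 = 3 < 8 — winning move (to 3).
That gives 3 winning moves.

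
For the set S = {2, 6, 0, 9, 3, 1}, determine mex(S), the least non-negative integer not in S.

The values 0, 1, 2, 3 are all present; 4 is the first non-negative integer missing from the set.

4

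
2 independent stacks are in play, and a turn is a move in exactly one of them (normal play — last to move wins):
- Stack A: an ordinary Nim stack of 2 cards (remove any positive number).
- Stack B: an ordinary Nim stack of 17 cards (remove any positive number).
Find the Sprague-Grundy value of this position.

19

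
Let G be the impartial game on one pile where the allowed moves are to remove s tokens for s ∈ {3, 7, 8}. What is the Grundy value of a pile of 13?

Grundy values for subtraction set {3, 7, 8}:
k:     0  1  2  3  4  5  6  7  8  9 10 11 12 13
g(k):  0  0  0  1  1  1  0  2  2  1  3  0  0  2
So g(13) = 2.

2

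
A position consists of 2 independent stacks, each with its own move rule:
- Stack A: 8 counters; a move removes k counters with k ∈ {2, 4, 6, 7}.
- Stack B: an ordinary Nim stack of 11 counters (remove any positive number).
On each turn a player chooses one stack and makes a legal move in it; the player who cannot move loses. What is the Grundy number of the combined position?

15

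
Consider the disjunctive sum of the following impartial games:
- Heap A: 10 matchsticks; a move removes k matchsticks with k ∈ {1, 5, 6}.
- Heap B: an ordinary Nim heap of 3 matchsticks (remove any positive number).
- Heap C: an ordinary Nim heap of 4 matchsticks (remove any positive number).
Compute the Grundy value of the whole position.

Build the Grundy sequence for heap A with g(k) = mex{g(k−s) : s ∈ {1, 5, 6}, s ≤ k}:
k:     0  1  2  3  4  5  6  7  8  9 10
g(k):  0  1  0  1  0  1  2  3  2  3  2
So g(10) = 2.
Heap B is a plain Nim heap of size 3, so its Grundy value is 3.
Heap C is a plain Nim heap of size 4, so its Grundy value is 4.
By the Sprague-Grundy theorem, the Grundy value of a sum of independent games is the XOR of the component values.
Combined value = 2 XOR 3 XOR 4 = 5.

5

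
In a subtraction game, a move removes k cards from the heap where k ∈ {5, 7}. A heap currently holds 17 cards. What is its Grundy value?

Grundy values for subtraction set {5, 7}:
k:     0  1  2  3  4  5  6  7  8  9 10 11 12 13 14 15 16 17
g(k):  0  0  0  0  0  1  1  1  1  1  2  2  0  0  0  0  0  1
So g(17) = 1.

1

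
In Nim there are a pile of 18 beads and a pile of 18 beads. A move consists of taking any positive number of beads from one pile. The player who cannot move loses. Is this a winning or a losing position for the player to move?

Compute the nim-sum pairwise:
18 XOR 18 = 0
The nim-sum is 0, so this is a P-position: the player to move is in a losing position under optimal play.

Losing position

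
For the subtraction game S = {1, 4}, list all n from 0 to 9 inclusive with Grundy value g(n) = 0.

0, 2, 5, 7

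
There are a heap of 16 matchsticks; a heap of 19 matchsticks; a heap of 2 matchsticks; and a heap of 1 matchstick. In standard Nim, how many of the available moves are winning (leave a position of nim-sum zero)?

0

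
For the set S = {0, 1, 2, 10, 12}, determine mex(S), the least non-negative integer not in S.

The values 0, 1, 2 are all present; 3 is the first non-negative integer missing from the set.

3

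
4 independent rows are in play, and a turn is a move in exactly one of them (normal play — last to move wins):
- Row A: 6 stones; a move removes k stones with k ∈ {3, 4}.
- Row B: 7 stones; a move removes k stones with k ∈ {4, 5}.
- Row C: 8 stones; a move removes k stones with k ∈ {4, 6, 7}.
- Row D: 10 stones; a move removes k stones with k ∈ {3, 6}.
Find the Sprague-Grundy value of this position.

1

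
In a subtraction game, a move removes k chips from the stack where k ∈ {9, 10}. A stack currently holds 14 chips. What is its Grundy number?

1

Build the Grundy sequence with g(k) = mex{g(k−s) : s ∈ {9, 10}, s ≤ k}:
g(0) = mex{} = 0
g(1) = mex{} = 0
g(2) = mex{} = 0
g(3) = mex{} = 0
g(4) = mex{} = 0
g(5) = mex{} = 0
g(6) = mex{} = 0
g(7) = mex{} = 0
g(8) = mex{} = 0
g(9) = mex{0} = 1
g(10) = mex{0} = 1
g(11) = mex{0} = 1
g(12) = mex{0} = 1
g(13) = mex{0} = 1
g(14) = mex{0} = 1
So g(14) = 1.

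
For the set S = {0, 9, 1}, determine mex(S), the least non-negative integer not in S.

The values 0, 1 are all present; 2 is the first non-negative integer missing from the set.

2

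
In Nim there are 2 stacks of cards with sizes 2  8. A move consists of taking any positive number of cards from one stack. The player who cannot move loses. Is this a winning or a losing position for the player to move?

Winning position

Compute the nim-sum pairwise:
2 XOR 8 = 10
The nim-sum is 10 ≠ 0, so this is an N-position: the player to move can win.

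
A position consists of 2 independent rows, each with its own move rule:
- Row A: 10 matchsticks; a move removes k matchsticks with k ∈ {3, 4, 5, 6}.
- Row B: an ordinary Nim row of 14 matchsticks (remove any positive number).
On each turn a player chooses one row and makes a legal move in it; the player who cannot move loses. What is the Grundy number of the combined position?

Build the Grundy sequence for row A with g(k) = mex{g(k−s) : s ∈ {3, 4, 5, 6}, s ≤ k}:
g(0) = mex{} = 0
g(1) = mex{} = 0
g(2) = mex{} = 0
g(3) = mex{0} = 1
g(4) = mex{0} = 1
g(5) = mex{0} = 1
g(6) = mex{0,1} = 2
g(7) = mex{0,1} = 2
g(8) = mex{0,1} = 2
g(9) = mex{1,2} = 0
g(10) = mex{1,2} = 0
So g(10) = 0.
Row B is a plain Nim row of size 14, so its Grundy value is 14.
The value of a disjunctive sum is the nim-sum of the parts.
Combined value = 0 ⊕ 14 = 14.

14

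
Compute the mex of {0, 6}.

1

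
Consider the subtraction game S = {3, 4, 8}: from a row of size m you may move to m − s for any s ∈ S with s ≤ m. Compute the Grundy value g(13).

Build the Grundy sequence with g(k) = mex{g(k−s) : s ∈ {3, 4, 8}, s ≤ k}:
g(0) = mex{} = 0
g(1) = mex{} = 0
g(2) = mex{} = 0
g(3) = mex{0} = 1
g(4) = mex{0} = 1
g(5) = mex{0} = 1
g(6) = mex{0,1} = 2
g(7) = mex{1} = 0
g(8) = mex{0,1} = 2
g(9) = mex{0,1,2} = 3
g(10) = mex{0,2} = 1
g(11) = mex{0,1,2} = 3
g(12) = mex{1,2,3} = 0
g(13) = mex{1,3} = 0
So g(13) = 0.

0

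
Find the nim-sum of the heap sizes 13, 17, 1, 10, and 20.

3

Nim-sum: 13 XOR 17 XOR 1 XOR 10 XOR 20 = 3.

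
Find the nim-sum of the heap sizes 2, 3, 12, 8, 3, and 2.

4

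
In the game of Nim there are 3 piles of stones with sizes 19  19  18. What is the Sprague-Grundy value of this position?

18

Write each in binary and XOR column by column:
  10011  (19)
  10011  (19)
  10010  (18)
  -----
  10010  (18)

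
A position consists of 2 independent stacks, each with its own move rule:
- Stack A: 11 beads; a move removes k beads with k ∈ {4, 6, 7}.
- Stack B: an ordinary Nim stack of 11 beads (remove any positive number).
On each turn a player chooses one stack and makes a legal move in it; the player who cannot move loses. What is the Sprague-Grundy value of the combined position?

11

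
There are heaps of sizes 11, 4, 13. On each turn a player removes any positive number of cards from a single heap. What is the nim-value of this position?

2

In binary:
  1011  (11)
  0100  (4)
  1101  (13)
  ----
  0010  (2)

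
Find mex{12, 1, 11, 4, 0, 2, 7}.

The values 0, 1, 2 are all present; 3 is the first non-negative integer missing from the set.

3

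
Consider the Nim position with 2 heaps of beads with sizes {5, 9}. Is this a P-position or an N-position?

N-position

Nim-sum: 5 XOR 9 = 12.
The nim-sum is 12 ≠ 0, so this is an N-position: the player to move can win.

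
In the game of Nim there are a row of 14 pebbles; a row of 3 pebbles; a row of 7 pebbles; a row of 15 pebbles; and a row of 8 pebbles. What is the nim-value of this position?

13

In binary:
  1110  (14)
  0011  (3)
  0111  (7)
  1111  (15)
  1000  (8)
  ----
  1101  (13)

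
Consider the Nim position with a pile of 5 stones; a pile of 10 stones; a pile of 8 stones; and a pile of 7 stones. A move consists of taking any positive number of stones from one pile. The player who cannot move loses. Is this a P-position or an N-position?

P-position

Compute the nim-sum pairwise:
5 ^ 10 = 15
15 ^ 8 = 7
7 ^ 7 = 0
The nim-sum is 0, so this is a P-position: the player to move is in a losing position under optimal play.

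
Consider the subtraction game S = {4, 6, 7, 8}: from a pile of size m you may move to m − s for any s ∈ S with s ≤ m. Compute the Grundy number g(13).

Build the Grundy sequence with g(k) = mex{g(k−s) : s ∈ {4, 6, 7, 8}, s ≤ k}:
g(0) = mex{} = 0
g(1) = mex{} = 0
g(2) = mex{} = 0
g(3) = mex{} = 0
g(4) = mex{0} = 1
g(5) = mex{0} = 1
g(6) = mex{0} = 1
g(7) = mex{0} = 1
g(8) = mex{0,1} = 2
g(9) = mex{0,1} = 2
g(10) = mex{0,1} = 2
g(11) = mex{0,1} = 2
g(12) = mex{1,2} = 0
g(13) = mex{1,2} = 0
So g(13) = 0.

0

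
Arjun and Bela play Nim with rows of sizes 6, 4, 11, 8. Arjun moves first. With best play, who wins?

Arjun wins

Nim-sum: 6 ⊕ 4 ⊕ 11 ⊕ 8 = 1.
The nim-sum is 1 ≠ 0, so this is an N-position: the player to move can win; Arjun has a winning move.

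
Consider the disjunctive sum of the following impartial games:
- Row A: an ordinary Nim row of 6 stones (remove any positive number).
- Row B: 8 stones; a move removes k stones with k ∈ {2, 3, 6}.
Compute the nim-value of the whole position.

4

Row A is a plain Nim row of size 6, so its Grundy value is 6.
Grundy values for row B (subtraction set {2, 3, 6}):
k:     0  1  2  3  4  5  6  7  8
g(k):  0  0  1  1  2  0  3  1  2
So g(8) = 2.
The value of a disjunctive sum is the nim-sum of the parts.
Combined value = 6 XOR 2 = 4.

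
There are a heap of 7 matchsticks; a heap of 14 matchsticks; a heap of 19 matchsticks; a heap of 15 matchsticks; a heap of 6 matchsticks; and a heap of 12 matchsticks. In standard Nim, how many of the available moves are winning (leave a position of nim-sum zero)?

Compute the nim-sum pairwise:
7 XOR 14 = 9
9 XOR 19 = 26
26 XOR 15 = 21
21 XOR 6 = 19
19 XOR 12 = 31
The overall nim-sum is X = 31. A heap of size p has a winning move iff p XOR X < p (reduce it to p XOR X).
  7: 7 XOR 31 = 24 ≥ 7 — no move.
  14: 14 XOR 31 = 17 ≥ 14 — no move.
  19: 19 XOR 31 = 12 < 19 — winning move (to 12).
  15: 15 XOR 31 = 16 ≥ 15 — no move.
  6: 6 XOR 31 = 25 ≥ 6 — no move.
  12: 12 XOR 31 = 19 ≥ 12 — no move.
That gives 1 winning move.

1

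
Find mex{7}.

0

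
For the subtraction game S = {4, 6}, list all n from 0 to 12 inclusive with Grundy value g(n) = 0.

0, 1, 2, 3, 10, 11, 12

Build the Grundy sequence with g(k) = mex{g(k−s) : s ∈ {4, 6}, s ≤ k}:
g(0) = mex{} = 0
g(1) = mex{} = 0
g(2) = mex{} = 0
g(3) = mex{} = 0
g(4) = mex{0} = 1
g(5) = mex{0} = 1
g(6) = mex{0} = 1
g(7) = mex{0} = 1
g(8) = mex{0,1} = 2
g(9) = mex{0,1} = 2
g(10) = mex{1} = 0
g(11) = mex{1} = 0
g(12) = mex{1,2} = 0
The P-positions (g = 0) in 0..12 are 0, 1, 2, 3, 10, 11, 12.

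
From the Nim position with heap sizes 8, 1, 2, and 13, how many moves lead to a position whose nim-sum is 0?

1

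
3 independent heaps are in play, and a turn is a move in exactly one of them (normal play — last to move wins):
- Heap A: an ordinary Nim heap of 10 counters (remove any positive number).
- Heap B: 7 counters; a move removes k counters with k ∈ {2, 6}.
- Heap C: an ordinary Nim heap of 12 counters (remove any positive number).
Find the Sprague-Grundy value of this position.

Heap A is a plain Nim heap of size 10, so its Grundy value is 10.
For heap B, compute g(0), g(1), … with moves {2, 6}:
k:     0  1  2  3  4  5  6  7
g(k):  0  0  1  1  0  0  1  1
So g(7) = 1.
Heap C is a plain Nim heap of size 12, so its Grundy value is 12.
The value of a disjunctive sum is the nim-sum of the parts.
Combined value = 10 ⊕ 1 ⊕ 12 = 7.

7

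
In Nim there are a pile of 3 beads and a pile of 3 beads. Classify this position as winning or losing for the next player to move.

Losing position

Compute the nim-sum pairwise:
3 XOR 3 = 0
The nim-sum is 0, so this is a P-position: the player to move is in a losing position under optimal play.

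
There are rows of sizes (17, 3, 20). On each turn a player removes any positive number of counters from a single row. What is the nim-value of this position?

6

Compute the nim-sum pairwise:
17 ^ 3 = 18
18 ^ 20 = 6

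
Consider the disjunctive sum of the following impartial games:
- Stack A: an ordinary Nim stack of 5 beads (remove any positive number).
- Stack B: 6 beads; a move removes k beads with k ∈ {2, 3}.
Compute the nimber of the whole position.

Stack A is a plain Nim stack of size 5, so its Grundy value is 5.
Build the Grundy sequence for stack B with g(k) = mex{g(k−s) : s ∈ {2, 3}, s ≤ k}:
k:     0  1  2  3  4  5  6
g(k):  0  0  1  1  2  0  0
So g(6) = 0.
The value of a disjunctive sum is the nim-sum of the parts.
Combined value = 5 XOR 0 = 5.

5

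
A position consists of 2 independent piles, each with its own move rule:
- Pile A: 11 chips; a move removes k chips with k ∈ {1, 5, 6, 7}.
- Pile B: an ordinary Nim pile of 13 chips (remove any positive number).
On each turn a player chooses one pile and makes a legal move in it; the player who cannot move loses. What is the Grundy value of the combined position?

14

Grundy values for pile A (subtraction set {1, 5, 6, 7}):
k:     0  1  2  3  4  5  6  7  8  9 10 11
g(k):  0  1  0  1  0  1  2  3  2  3  2  3
So g(11) = 3.
Pile B is a plain Nim pile of size 13, so its Grundy value is 13.
By the Sprague-Grundy theorem, the Grundy value of a sum of independent games is the XOR of the component values.
Combined value = 3 XOR 13 = 14.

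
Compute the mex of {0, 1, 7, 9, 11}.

2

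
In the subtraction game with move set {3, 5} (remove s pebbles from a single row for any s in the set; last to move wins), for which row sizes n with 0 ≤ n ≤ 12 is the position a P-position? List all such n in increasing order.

Build the Grundy sequence with g(k) = mex{g(k−s) : s ∈ {3, 5}, s ≤ k}:
g(0) = mex{} = 0
g(1) = mex{} = 0
g(2) = mex{} = 0
g(3) = mex{0} = 1
g(4) = mex{0} = 1
g(5) = mex{0} = 1
g(6) = mex{0,1} = 2
g(7) = mex{0,1} = 2
g(8) = mex{1} = 0
g(9) = mex{1,2} = 0
g(10) = mex{1,2} = 0
g(11) = mex{0,2} = 1
g(12) = mex{0,2} = 1
The P-positions (g = 0) in 0..12 are 0, 1, 2, 8, 9, 10.

0, 1, 2, 8, 9, 10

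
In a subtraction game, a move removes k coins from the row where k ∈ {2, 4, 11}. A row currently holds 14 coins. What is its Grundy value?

Grundy values for subtraction set {2, 4, 11}:
k:     0  1  2  3  4  5  6  7  8  9 10 11 12 13 14
g(k):  0  0  1  1  2  2  0  0  1  1  2  2  3  0  0
So g(14) = 0.

0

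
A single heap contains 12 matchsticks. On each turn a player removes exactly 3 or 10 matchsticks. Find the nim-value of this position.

Grundy values for subtraction set {3, 10}:
k:     0  1  2  3  4  5  6  7  8  9 10 11 12
g(k):  0  0  0  1  1  1  0  0  0  1  1  1  2
So g(12) = 2.

2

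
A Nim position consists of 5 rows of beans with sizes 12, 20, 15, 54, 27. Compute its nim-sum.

58

In binary:
  001100  (12)
  010100  (20)
  001111  (15)
  110110  (54)
  011011  (27)
  ------
  111010  (58)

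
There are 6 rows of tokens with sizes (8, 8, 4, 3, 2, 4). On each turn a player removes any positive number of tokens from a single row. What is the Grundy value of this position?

Nim-sum: 8 XOR 8 XOR 4 XOR 3 XOR 2 XOR 4 = 1.

1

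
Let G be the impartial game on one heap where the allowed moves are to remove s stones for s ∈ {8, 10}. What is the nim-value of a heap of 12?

Build the Grundy sequence with g(k) = mex{g(k−s) : s ∈ {8, 10}, s ≤ k}:
g(0) = mex{} = 0
g(1) = mex{} = 0
g(2) = mex{} = 0
g(3) = mex{} = 0
g(4) = mex{} = 0
g(5) = mex{} = 0
g(6) = mex{} = 0
g(7) = mex{} = 0
g(8) = mex{0} = 1
g(9) = mex{0} = 1
g(10) = mex{0} = 1
g(11) = mex{0} = 1
g(12) = mex{0} = 1
So g(12) = 1.

1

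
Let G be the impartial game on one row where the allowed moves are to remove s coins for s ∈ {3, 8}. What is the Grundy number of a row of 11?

0

Compute g(0), g(1), … for moves {3, 8}:
g(0) = mex{} = 0
g(1) = mex{} = 0
g(2) = mex{} = 0
g(3) = mex{0} = 1
g(4) = mex{0} = 1
g(5) = mex{0} = 1
g(6) = mex{1} = 0
g(7) = mex{1} = 0
g(8) = mex{0,1} = 2
g(9) = mex{0} = 1
g(10) = mex{0} = 1
g(11) = mex{1,2} = 0
So g(11) = 0.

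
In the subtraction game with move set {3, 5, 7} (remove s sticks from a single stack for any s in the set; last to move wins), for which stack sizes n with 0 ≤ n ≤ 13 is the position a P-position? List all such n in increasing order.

0, 1, 2, 10, 11, 12

Build the Grundy sequence with g(k) = mex{g(k−s) : s ∈ {3, 5, 7}, s ≤ k}:
k:     0  1  2  3  4  5  6  7  8  9 10 11 12 13
g(k):  0  0  0  1  1  1  2  2  2  3  0  0  0  1
The P-positions (g = 0) in 0..13 are 0, 1, 2, 10, 11, 12.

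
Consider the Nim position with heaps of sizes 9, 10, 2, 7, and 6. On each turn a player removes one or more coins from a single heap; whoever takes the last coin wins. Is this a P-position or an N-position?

P-position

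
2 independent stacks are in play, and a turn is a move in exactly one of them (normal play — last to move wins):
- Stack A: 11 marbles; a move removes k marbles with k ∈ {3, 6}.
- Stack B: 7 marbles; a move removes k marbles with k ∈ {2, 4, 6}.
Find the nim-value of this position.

3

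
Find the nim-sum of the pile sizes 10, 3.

9

Compute the nim-sum pairwise:
10 ⊕ 3 = 9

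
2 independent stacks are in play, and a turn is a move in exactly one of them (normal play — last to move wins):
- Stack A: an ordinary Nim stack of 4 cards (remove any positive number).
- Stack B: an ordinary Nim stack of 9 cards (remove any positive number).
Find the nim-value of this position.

Stack A is a plain Nim stack of size 4, so its Grundy value is 4.
Stack B is a plain Nim stack of size 9, so its Grundy value is 9.
The value of a disjunctive sum is the nim-sum of the parts.
Combined value = 4 ⊕ 9 = 13.

13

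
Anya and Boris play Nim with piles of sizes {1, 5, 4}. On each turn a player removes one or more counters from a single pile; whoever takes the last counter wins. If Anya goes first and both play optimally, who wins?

Compute the nim-sum pairwise:
1 ^ 5 = 4
4 ^ 4 = 0
The nim-sum is 0, so this is a P-position: the player to move is in a losing position under optimal play; Anya is about to move from it and so loses — Boris wins.

Boris wins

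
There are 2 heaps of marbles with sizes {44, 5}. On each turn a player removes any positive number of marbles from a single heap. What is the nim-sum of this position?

41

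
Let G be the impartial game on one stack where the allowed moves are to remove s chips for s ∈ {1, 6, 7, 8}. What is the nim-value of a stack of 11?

Grundy values for subtraction set {1, 6, 7, 8}:
k:     0  1  2  3  4  5  6  7  8  9 10 11
g(k):  0  1  0  1  0  1  2  3  2  3  2  3
So g(11) = 3.

3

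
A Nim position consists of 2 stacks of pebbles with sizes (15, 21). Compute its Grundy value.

26

In binary:
  01111  (15)
  10101  (21)
  -----
  11010  (26)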